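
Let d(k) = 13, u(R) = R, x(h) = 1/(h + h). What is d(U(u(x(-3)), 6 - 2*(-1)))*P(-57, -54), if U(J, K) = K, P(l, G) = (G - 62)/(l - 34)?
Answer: 116/7 ≈ 16.571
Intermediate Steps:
x(h) = 1/(2*h)
P(l, G) = (-62 + G)/(-34 + l)
d(U(u(x(-3)), 6 - 2*(-1)))*P(-57, -54) = 13*((-62 - 54)/(-34 - 57)) = 13*(-116/(-91)) = 13*(-1/91*(-116)) = 13*(116/91) = 116/7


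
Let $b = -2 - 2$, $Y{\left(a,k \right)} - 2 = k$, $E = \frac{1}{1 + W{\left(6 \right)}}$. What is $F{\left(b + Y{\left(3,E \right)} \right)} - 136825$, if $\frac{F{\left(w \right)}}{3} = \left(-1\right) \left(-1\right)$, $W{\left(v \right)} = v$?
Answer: $-136822$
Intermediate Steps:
$E = \frac{1}{7}$ ($E = \frac{1}{1 + 6} = \frac{1}{7} \approx 0.14286$)
$Y{\left(a,k \right)} = 2 + k$
$b = -4$ ($b = -2 - 2 = -4$)
$F{\left(w \right)} = 3$ ($F{\left(w \right)} = 3 \left(\left(-1\right) \left(-1\right)\right) = 3 \cdot 1 = 3$)
$F{\left(b + Y{\left(3,E \right)} \right)} - 136825 = 3 - 136825 = -136822$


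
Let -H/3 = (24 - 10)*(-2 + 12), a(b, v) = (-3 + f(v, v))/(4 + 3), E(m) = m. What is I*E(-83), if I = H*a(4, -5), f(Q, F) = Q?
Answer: -39840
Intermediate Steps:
a(b, v) = -3/7 + v/7 (a(b, v) = (-3 + v)/(4 + 3) = (-3 + v)/7 = (-3 + v)*(1/7) = -3/7 + v/7)
H = -420 (H = -3*(24 - 10)*(-2 + 12) = -42*10 = -3*140 = -420)
I = 480 (I = -420*(-3/7 + (1/7)*(-5)) = -420*(-3/7 - 5/7) = -420*(-8/7) = 480)
I*E(-83) = 480*(-83) = -39840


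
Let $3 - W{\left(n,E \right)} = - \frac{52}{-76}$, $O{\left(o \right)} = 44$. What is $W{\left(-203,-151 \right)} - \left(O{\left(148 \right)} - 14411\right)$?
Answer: $\frac{273017}{19} \approx 14369.0$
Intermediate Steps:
$W{\left(n,E \right)} = \frac{44}{19}$ ($W{\left(n,E \right)} = 3 - - \frac{52}{-76} = 3 - \left(-52\right) \left(- \frac{1}{76}\right) = 3 - \frac{13}{19} = \frac{44}{19}$)
$W{\left(-203,-151 \right)} - \left(O{\left(148 \right)} - 14411\right) = \frac{44}{19} - \left(44 - 14411\right) = \frac{44}{19} - -14367 = \frac{44}{19} + 14367 = \frac{273017}{19}$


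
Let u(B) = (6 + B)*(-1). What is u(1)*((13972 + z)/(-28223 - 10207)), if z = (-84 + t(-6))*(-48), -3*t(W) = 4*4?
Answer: 1826/549 ≈ 3.3260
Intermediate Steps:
u(B) = -6 - B
t(W) = -16/3 (t(W) = -4*4/3 = -⅓*16 = -16/3)
z = 4288 (z = (-84 - 16/3)*(-48) = -268/3*(-48) = 4288)
u(1)*((13972 + z)/(-28223 - 10207)) = (-6 - 1*1)*((13972 + 4288)/(-28223 - 10207)) = (-6 - 1)*(18260/(-38430)) = -127820*(-1)/38430 = -7*(-1826/3843) = 1826/549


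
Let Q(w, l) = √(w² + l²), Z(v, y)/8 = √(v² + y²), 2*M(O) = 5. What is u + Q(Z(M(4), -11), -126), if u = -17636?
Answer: -17636 + 2*√6005 ≈ -17481.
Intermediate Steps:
M(O) = 5/2 (M(O) = (½)*5 = 5/2)
Z(v, y) = 8*√(v² + y²)
Q(w, l) = √(l² + w²)
u + Q(Z(M(4), -11), -126) = -17636 + √((-126)² + (8*√((5/2)² + (-11)²))²) = -17636 + √(15876 + (8*√(25/4 + 121))²) = -17636 + √(15876 + (8*√(509/4))²) = -17636 + √(15876 + (8*(√509/2))²) = -17636 + √(15876 + (4*√509)²) = -17636 + √(15876 + 8144) = -17636 + √24020 = -17636 + 2*√6005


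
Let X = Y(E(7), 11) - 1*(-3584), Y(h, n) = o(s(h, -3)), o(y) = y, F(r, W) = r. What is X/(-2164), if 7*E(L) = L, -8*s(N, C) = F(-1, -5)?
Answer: -53/32 ≈ -1.6563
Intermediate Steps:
s(N, C) = 1/8 (s(N, C) = -1/8*(-1) = 1/8)
E(L) = L/7
Y(h, n) = 1/8
X = 28673/8 (X = 1/8 - 1*(-3584) = 1/8 + 3584 = 28673/8 ≈ 3584.1)
X/(-2164) = (28673/8)/(-2164) = (28673/8)*(-1/2164) = -53/32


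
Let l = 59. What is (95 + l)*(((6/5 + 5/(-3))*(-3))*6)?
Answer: 6468/5 ≈ 1293.6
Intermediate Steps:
(95 + l)*(((6/5 + 5/(-3))*(-3))*6) = (95 + 59)*(((6/5 + 5/(-3))*(-3))*6) = 154*(((6*(1/5) + 5*(-1/3))*(-3))*6) = 154*(((6/5 - 5/3)*(-3))*6) = 154*(-7/15*(-3)*6) = 154*((7/5)*6) = 154*(42/5) = 6468/5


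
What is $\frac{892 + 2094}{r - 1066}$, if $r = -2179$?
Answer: $- \frac{2986}{3245} \approx -0.92019$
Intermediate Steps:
$\frac{892 + 2094}{r - 1066} = \frac{892 + 2094}{-2179 - 1066} = \frac{2986}{-3245} = 2986 \left(- \frac{1}{3245}\right) = - \frac{2986}{3245}$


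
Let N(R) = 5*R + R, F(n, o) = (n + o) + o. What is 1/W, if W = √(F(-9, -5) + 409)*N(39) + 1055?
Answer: -211/4048363 + 234*√390/20241815 ≈ 0.00017618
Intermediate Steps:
F(n, o) = n + 2*o
N(R) = 6*R
W = 1055 + 234*√390 (W = √((-9 + 2*(-5)) + 409)*(6*39) + 1055 = √((-9 - 10) + 409)*234 + 1055 = √(-19 + 409)*234 + 1055 = √390*234 + 1055 = 234*√390 + 1055 = 1055 + 234*√390 ≈ 5676.1)
1/W = 1/(1055 + 234*√390)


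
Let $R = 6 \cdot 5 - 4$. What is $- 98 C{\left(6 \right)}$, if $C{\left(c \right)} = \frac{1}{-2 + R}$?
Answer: $- \frac{49}{12} \approx -4.0833$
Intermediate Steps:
$R = 26$ ($R = 30 - 4 = 26$)
$C{\left(c \right)} = \frac{1}{24}$ ($C{\left(c \right)} = \frac{1}{-2 + 26} = \frac{1}{24}$)
$- 98 C{\left(6 \right)} = \left(-98\right) \frac{1}{24} = - \frac{49}{12}$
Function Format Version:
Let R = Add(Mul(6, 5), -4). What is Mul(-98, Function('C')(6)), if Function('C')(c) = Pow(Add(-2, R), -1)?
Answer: Rational(-49, 12) ≈ -4.0833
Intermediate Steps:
R = 26 (R = Add(30, -4) = 26)
Function('C')(c) = Rational(1, 24) (Function('C')(c) = Pow(Add(-2, 26), -1) = Pow(24, -1) = Rational(1, 24))
Mul(-98, Function('C')(6)) = Mul(-98, Rational(1, 24)) = Rational(-49, 12)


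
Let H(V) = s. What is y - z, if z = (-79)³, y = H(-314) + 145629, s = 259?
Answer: 638927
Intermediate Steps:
H(V) = 259
y = 145888 (y = 259 + 145629 = 145888)
z = -493039
y - z = 145888 - 1*(-493039) = 145888 + 493039 = 638927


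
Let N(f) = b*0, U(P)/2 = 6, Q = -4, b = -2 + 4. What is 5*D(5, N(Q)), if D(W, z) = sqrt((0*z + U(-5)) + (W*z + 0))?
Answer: 10*sqrt(3) ≈ 17.320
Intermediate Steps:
b = 2
U(P) = 12 (U(P) = 2*6 = 12)
N(f) = 0 (N(f) = 2*0 = 0)
D(W, z) = sqrt(12 + W*z) (D(W, z) = sqrt((0*z + 12) + (W*z + 0)) = sqrt((0 + 12) + W*z) = sqrt(12 + W*z))
5*D(5, N(Q)) = 5*sqrt(12 + 5*0) = 5*sqrt(12 + 0) = 5*sqrt(12) = 5*(2*sqrt(3)) = 10*sqrt(3)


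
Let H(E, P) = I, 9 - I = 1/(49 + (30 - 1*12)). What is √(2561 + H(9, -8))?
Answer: √11536663/67 ≈ 50.695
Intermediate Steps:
I = 602/67 (I = 9 - 1/(49 + (30 - 1*12)) = 9 - 1/(49 + (30 - 12)) = 9 - 1/(49 + 18) = 9 - 1/67 = 602/67 ≈ 8.9851)
H(E, P) = 602/67
√(2561 + H(9, -8)) = √(2561 + 602/67) = √(172189/67) = √11536663/67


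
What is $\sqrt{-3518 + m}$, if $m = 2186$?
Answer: $6 i \sqrt{37} \approx 36.497 i$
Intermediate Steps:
$\sqrt{-3518 + m} = \sqrt{-3518 + 2186} = \sqrt{-1332} = 6 i \sqrt{37}$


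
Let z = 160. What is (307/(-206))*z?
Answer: -24560/103 ≈ -238.45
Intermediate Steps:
(307/(-206))*z = (307/(-206))*160 = (307*(-1/206))*160 = -307/206*160 = -24560/103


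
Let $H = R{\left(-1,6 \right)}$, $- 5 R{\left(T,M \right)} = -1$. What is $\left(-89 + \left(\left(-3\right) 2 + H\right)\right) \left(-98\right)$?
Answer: $\frac{46452}{5} \approx 9290.4$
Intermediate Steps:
$R{\left(T,M \right)} = \frac{1}{5}$ ($R{\left(T,M \right)} = \left(- \frac{1}{5}\right) \left(-1\right) = \frac{1}{5}$)
$H = \frac{1}{5} \approx 0.2$
$\left(-89 + \left(\left(-3\right) 2 + H\right)\right) \left(-98\right) = \left(-89 + \left(\left(-3\right) 2 + \frac{1}{5}\right)\right) \left(-98\right) = \left(-89 + \left(-6 + \frac{1}{5}\right)\right) \left(-98\right) = \left(-89 - \frac{29}{5}\right) \left(-98\right) = \left(- \frac{474}{5}\right) \left(-98\right) = \frac{46452}{5}$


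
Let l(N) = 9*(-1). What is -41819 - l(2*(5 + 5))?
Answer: -41810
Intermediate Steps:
l(N) = -9
-41819 - l(2*(5 + 5)) = -41819 - 1*(-9) = -41819 + 9 = -41810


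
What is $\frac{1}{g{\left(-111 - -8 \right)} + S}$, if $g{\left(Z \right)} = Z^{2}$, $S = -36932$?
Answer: $- \frac{1}{26323} \approx -3.799 \cdot 10^{-5}$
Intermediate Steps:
$\frac{1}{g{\left(-111 - -8 \right)} + S} = \frac{1}{\left(-111 - -8\right)^{2} - 36932} = \frac{1}{\left(-111 + 8\right)^{2} - 36932} = \frac{1}{\left(-103\right)^{2} - 36932} = \frac{1}{10609 - 36932} = \frac{1}{-26323} = - \frac{1}{26323}$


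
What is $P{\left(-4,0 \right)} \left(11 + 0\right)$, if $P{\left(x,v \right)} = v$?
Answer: $0$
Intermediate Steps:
$P{\left(-4,0 \right)} \left(11 + 0\right) = 0 \left(11 + 0\right) = 0 \cdot 11 = 0$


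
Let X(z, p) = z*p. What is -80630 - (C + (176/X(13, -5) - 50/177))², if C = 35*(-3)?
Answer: -12216216816079/132365025 ≈ -92292.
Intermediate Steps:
X(z, p) = p*z
C = -105
-80630 - (C + (176/X(13, -5) - 50/177))² = -80630 - (-105 + (176/((-5*13)) - 50/177))² = -80630 - (-105 + (176/(-65) - 50*1/177))² = -80630 - (-105 + (176*(-1/65) - 50/177))² = -80630 - (-105 + (-176/65 - 50/177))² = -80630 - (-105 - 34402/11505)² = -80630 - (-1242427/11505)² = -80630 - 1*1543624850329/132365025 = -80630 - 1543624850329/132365025 = -12216216816079/132365025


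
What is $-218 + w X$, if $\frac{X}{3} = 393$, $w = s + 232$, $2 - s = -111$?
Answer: $406537$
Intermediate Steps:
$s = 113$ ($s = 2 - -111 = 2 + 111 = 113$)
$w = 345$ ($w = 113 + 232 = 345$)
$X = 1179$ ($X = 3 \cdot 393 = 1179$)
$-218 + w X = -218 + 345 \cdot 1179 = -218 + 406755 = 406537$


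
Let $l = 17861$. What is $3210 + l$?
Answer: $21071$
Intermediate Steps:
$3210 + l = 3210 + 17861 = 21071$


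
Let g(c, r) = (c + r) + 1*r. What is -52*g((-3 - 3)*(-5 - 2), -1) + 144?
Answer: -1936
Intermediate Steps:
g(c, r) = c + 2*r (g(c, r) = (c + r) + r = c + 2*r)
-52*g((-3 - 3)*(-5 - 2), -1) + 144 = -52*((-3 - 3)*(-5 - 2) + 2*(-1)) + 144 = -52*(-6*(-7) - 2) + 144 = -52*(42 - 2) + 144 = -52*40 + 144 = -2080 + 144 = -1936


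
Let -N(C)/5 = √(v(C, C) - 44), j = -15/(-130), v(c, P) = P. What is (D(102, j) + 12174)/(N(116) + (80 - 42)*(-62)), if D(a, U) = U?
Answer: -186434403/36068084 + 4747905*√2/72136168 ≈ -5.0759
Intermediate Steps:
j = 3/26 (j = -15*(-1/130) = 3/26 ≈ 0.11538)
N(C) = -5*√(-44 + C) (N(C) = -5*√(C - 44) = -5*√(-44 + C))
(D(102, j) + 12174)/(N(116) + (80 - 42)*(-62)) = (3/26 + 12174)/(-5*√(-44 + 116) + (80 - 42)*(-62)) = 316527/(26*(-30*√2 + 38*(-62))) = 316527/(26*(-30*√2 - 2356)) = 316527/(26*(-2356 - 30*√2))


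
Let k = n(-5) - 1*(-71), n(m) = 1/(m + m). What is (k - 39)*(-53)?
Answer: -16907/10 ≈ -1690.7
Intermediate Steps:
n(m) = 1/(2*m)
k = 709/10 (k = (½)/(-5) - 1*(-71) = (½)*(-⅕) + 71 = -⅒ + 71 = 709/10 ≈ 70.900)
(k - 39)*(-53) = (709/10 - 39)*(-53) = (319/10)*(-53) = -16907/10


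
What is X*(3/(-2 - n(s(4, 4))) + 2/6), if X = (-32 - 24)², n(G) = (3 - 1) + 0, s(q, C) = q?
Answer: -3920/3 ≈ -1306.7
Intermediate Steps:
n(G) = 2 (n(G) = 2 + 0 = 2)
X = 3136 (X = (-56)² = 3136)
X*(3/(-2 - n(s(4, 4))) + 2/6) = 3136*(3/(-2 - 1*2) + 2/6) = 3136*(3/(-2 - 2) + 2*(⅙)) = 3136*(3/(-4) + ⅓) = 3136*(3*(-¼) + ⅓) = 3136*(-¾ + ⅓) = 3136*(-5/12) = -3920/3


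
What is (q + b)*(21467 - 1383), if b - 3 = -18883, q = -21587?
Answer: -812739228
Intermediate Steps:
b = -18880 (b = 3 - 18883 = -18880)
(q + b)*(21467 - 1383) = (-21587 - 18880)*(21467 - 1383) = -40467*20084 = -812739228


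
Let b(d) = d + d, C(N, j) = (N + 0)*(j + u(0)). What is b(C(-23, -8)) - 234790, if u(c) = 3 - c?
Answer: -234560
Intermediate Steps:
C(N, j) = N*(3 + j) (C(N, j) = (N + 0)*(j + (3 - 1*0)) = N*(j + (3 + 0)) = N*(j + 3) = N*(3 + j))
b(d) = 2*d
b(C(-23, -8)) - 234790 = 2*(-23*(3 - 8)) - 234790 = 2*(-23*(-5)) - 234790 = 2*115 - 234790 = 230 - 234790 = -234560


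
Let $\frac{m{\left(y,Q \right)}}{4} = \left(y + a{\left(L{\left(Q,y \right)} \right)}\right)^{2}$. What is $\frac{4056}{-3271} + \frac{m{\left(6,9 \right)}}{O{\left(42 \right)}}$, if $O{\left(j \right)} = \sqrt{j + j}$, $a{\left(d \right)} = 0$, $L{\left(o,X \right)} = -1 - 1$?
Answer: $- \frac{4056}{3271} + \frac{24 \sqrt{21}}{7} \approx 14.472$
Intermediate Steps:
$L{\left(o,X \right)} = -2$
$m{\left(y,Q \right)} = 4 y^{2}$ ($m{\left(y,Q \right)} = 4 \left(y + 0\right)^{2} = 4 y^{2}$)
$O{\left(j \right)} = \sqrt{2} \sqrt{j}$ ($O{\left(j \right)} = \sqrt{2 j} = \sqrt{2} \sqrt{j}$)
$\frac{4056}{-3271} + \frac{m{\left(6,9 \right)}}{O{\left(42 \right)}} = \frac{4056}{-3271} + \frac{4 \cdot 6^{2}}{\sqrt{2} \sqrt{42}} = 4056 \left(- \frac{1}{3271}\right) + \frac{4 \cdot 36}{2 \sqrt{21}} = - \frac{4056}{3271} + 144 \frac{\sqrt{21}}{42} = - \frac{4056}{3271} + \frac{24 \sqrt{21}}{7}$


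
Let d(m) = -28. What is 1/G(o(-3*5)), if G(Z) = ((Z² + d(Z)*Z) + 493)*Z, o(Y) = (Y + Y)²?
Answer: 1/706763700 ≈ 1.4149e-9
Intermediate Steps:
o(Y) = 4*Y² (o(Y) = (2*Y)² = 4*Y²)
G(Z) = Z*(493 + Z² - 28*Z) (G(Z) = ((Z² - 28*Z) + 493)*Z = (493 + Z² - 28*Z)*Z = Z*(493 + Z² - 28*Z))
1/G(o(-3*5)) = 1/((4*(-3*5)²)*(493 + (4*(-3*5)²)² - 112*(-3*5)²)) = 1/((4*(-15)²)*(493 + (4*(-15)²)² - 112*(-15)²)) = 1/((4*225)*(493 + (4*225)² - 112*225)) = 1/(900*(493 + 900² - 28*900)) = 1/(900*(493 + 810000 - 25200)) = 1/(900*785293) = 1/706763700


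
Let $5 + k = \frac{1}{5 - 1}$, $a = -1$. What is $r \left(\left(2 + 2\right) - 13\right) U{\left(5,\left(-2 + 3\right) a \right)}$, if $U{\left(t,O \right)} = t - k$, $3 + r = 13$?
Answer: $- \frac{1755}{2} \approx -877.5$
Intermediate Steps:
$r = 10$ ($r = -3 + 13 = 10$)
$k = - \frac{19}{4}$ ($k = -5 + \frac{1}{5 - 1} = -5 + \frac{1}{4} = - \frac{19}{4} \approx -4.75$)
$U{\left(t,O \right)} = \frac{19}{4} + t$ ($U{\left(t,O \right)} = t - - \frac{19}{4} = t + \frac{19}{4} = \frac{19}{4} + t$)
$r \left(\left(2 + 2\right) - 13\right) U{\left(5,\left(-2 + 3\right) a \right)} = 10 \left(\left(2 + 2\right) - 13\right) \left(\frac{19}{4} + 5\right) = 10 \left(4 - 13\right) \frac{39}{4} = 10 \left(-9\right) \frac{39}{4} = \left(-90\right) \frac{39}{4} = - \frac{1755}{2}$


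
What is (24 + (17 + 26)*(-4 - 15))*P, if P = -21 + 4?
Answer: 13481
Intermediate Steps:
P = -17
(24 + (17 + 26)*(-4 - 15))*P = (24 + (17 + 26)*(-4 - 15))*(-17) = (24 + 43*(-19))*(-17) = (24 - 817)*(-17) = -793*(-17) = 13481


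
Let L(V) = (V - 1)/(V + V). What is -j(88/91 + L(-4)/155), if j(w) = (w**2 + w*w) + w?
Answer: -727556085/254657312 ≈ -2.8570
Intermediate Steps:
L(V) = (-1 + V)/(2*V) (L(V) = (-1 + V)/((2*V)) = (-1 + V)*(1/(2*V)) = (-1 + V)/(2*V))
j(w) = w + 2*w**2 (j(w) = (w**2 + w**2) + w = 2*w**2 + w = w + 2*w**2)
-j(88/91 + L(-4)/155) = -(88/91 + ((1/2)*(-1 - 4)/(-4))/155)*(1 + 2*(88/91 + ((1/2)*(-1 - 4)/(-4))/155)) = -(88*(1/91) + ((1/2)*(-1/4)*(-5))*(1/155))*(1 + 2*(88*(1/91) + ((1/2)*(-1/4)*(-5))*(1/155))) = -(88/91 + (5/8)*(1/155))*(1 + 2*(88/91 + (5/8)*(1/155))) = -(88/91 + 1/248)*(1 + 2*(88/91 + 1/248)) = -21915*(1 + 2*(21915/22568))/22568 = -21915*(1 + 21915/11284)/22568 = -21915*33199/(22568*11284) = -1*727556085/254657312 = -727556085/254657312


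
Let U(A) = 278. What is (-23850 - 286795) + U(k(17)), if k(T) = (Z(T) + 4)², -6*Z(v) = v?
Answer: -310367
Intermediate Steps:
Z(v) = -v/6
k(T) = (4 - T/6)² (k(T) = (-T/6 + 4)² = (4 - T/6)²)
(-23850 - 286795) + U(k(17)) = (-23850 - 286795) + 278 = -310645 + 278 = -310367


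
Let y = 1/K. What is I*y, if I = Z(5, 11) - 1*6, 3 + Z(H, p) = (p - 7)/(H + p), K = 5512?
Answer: -35/22048 ≈ -0.0015874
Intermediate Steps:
Z(H, p) = -3 + (-7 + p)/(H + p) (Z(H, p) = -3 + (p - 7)/(H + p) = -3 + (-7 + p)/(H + p))
I = -35/4 (I = (-7 - 3*5 - 2*11)/(5 + 11) - 1*6 = (-7 - 15 - 22)/16 - 6 = (1/16)*(-44) - 6 = -11/4 - 6 = -35/4 ≈ -8.7500)
y = 1/5512 ≈ 0.00018142
I*y = -35/4*1/5512 = -35/22048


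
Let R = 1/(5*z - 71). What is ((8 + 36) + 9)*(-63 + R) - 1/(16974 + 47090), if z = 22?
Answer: -641467907/192192 ≈ -3337.6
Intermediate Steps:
R = 1/39 (R = 1/(5*22 - 71) = 1/(110 - 71) = 1/39 ≈ 0.025641)
((8 + 36) + 9)*(-63 + R) - 1/(16974 + 47090) = ((8 + 36) + 9)*(-63 + 1/39) - 1/(16974 + 47090) = (44 + 9)*(-2456/39) - 1/64064 = 53*(-2456/39) - 1*1/64064 = -130168/39 - 1/64064 = -641467907/192192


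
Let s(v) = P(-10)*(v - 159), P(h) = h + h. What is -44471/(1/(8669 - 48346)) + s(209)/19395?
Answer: 6844401887893/3879 ≈ 1.7645e+9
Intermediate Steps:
P(h) = 2*h
s(v) = 3180 - 20*v (s(v) = (2*(-10))*(v - 159) = -20*(-159 + v) = 3180 - 20*v)
-44471/(1/(8669 - 48346)) + s(209)/19395 = -44471/(1/(8669 - 48346)) + (3180 - 20*209)/19395 = -44471/(1/(-39677)) + (3180 - 4180)*(1/19395) = -44471/(-1/39677) - 1000*1/19395 = -44471*(-39677) - 200/3879 = 1764475867 - 200/3879 = 6844401887893/3879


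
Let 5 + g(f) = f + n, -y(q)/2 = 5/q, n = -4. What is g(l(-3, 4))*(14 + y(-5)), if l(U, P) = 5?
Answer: -64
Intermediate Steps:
y(q) = -10/q
g(f) = -9 + f (g(f) = -5 + (f - 4) = -5 + (-4 + f) = -9 + f)
g(l(-3, 4))*(14 + y(-5)) = (-9 + 5)*(14 - 10/(-5)) = -4*(14 - 10*(-1/5)) = -4*(14 + 2) = -4*16 = -64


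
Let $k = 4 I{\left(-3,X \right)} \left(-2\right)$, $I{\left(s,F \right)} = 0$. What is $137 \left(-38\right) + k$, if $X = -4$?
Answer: $-5206$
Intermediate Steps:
$k = 0$ ($k = 4 \cdot 0 \left(-2\right) = 0 \left(-2\right) = 0$)
$137 \left(-38\right) + k = 137 \left(-38\right) + 0 = -5206 + 0 = -5206$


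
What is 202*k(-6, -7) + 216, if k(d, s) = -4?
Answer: -592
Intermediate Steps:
202*k(-6, -7) + 216 = 202*(-4) + 216 = -808 + 216 = -592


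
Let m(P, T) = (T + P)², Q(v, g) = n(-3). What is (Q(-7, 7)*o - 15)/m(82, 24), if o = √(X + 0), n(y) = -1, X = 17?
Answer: -15/11236 - √17/11236 ≈ -0.0017019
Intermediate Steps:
Q(v, g) = -1
m(P, T) = (P + T)²
o = √17 (o = √(17 + 0) = √17 ≈ 4.1231)
(Q(-7, 7)*o - 15)/m(82, 24) = (-√17 - 15)/((82 + 24)²) = (-15 - √17)/(106²) = (-15 - √17)/11236 = (-15 - √17)*(1/11236) = -15/11236 - √17/11236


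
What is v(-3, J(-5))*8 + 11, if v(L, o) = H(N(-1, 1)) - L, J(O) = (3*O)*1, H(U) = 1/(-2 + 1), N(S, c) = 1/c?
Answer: 27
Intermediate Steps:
H(U) = -1 (H(U) = 1/(-1) = -1)
J(O) = 3*O
v(L, o) = -1 - L
v(-3, J(-5))*8 + 11 = (-1 - 1*(-3))*8 + 11 = (-1 + 3)*8 + 11 = 2*8 + 11 = 16 + 11 = 27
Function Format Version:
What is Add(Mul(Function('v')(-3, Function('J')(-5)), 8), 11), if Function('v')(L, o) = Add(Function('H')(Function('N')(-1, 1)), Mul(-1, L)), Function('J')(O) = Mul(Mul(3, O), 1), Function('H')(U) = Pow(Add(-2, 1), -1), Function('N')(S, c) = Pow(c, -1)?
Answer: 27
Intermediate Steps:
Function('H')(U) = -1 (Function('H')(U) = Pow(-1, -1) = -1)
Function('J')(O) = Mul(3, O)
Function('v')(L, o) = Add(-1, Mul(-1, L))
Add(Mul(Function('v')(-3, Function('J')(-5)), 8), 11) = Add(Mul(Add(-1, Mul(-1, -3)), 8), 11) = Add(Mul(Add(-1, 3), 8), 11) = Add(Mul(2, 8), 11) = Add(16, 11) = 27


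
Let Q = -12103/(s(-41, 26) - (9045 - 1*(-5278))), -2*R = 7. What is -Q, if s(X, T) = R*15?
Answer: -24206/28751 ≈ -0.84192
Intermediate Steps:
R = -7/2 (R = -½*7 = -7/2 ≈ -3.5000)
s(X, T) = -105/2 (s(X, T) = -7/2*15 = -105/2)
Q = 24206/28751 (Q = -12103/(-105/2 - (9045 - 1*(-5278))) = -12103/(-105/2 - (9045 + 5278)) = -12103/(-105/2 - 1*14323) = -12103/(-105/2 - 14323) = -12103/(-28751/2) = -12103*(-2/28751) = 24206/28751 ≈ 0.84192)
-Q = -1*24206/28751 = -24206/28751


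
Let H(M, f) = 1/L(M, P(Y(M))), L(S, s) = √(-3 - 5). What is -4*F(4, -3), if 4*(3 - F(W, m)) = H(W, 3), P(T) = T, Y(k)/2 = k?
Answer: -12 - I*√2/4 ≈ -12.0 - 0.35355*I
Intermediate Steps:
Y(k) = 2*k
L(S, s) = 2*I*√2 (L(S, s) = √(-8) = 2*I*√2)
H(M, f) = -I*√2/4 (H(M, f) = 1/(2*I*√2) = -I*√2/4)
F(W, m) = 3 + I*√2/16 (F(W, m) = 3 - (-1)*I*√2/16 = 3 + I*√2/16)
-4*F(4, -3) = -4*(3 + I*√2/16) = -12 - I*√2/4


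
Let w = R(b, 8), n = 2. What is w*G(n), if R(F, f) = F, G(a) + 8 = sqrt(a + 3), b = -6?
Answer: 48 - 6*sqrt(5) ≈ 34.584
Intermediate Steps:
G(a) = -8 + sqrt(3 + a) (G(a) = -8 + sqrt(a + 3) = -8 + sqrt(3 + a))
w = -6
w*G(n) = -6*(-8 + sqrt(3 + 2)) = -6*(-8 + sqrt(5)) = 48 - 6*sqrt(5)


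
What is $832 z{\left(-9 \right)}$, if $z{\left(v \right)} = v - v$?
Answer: $0$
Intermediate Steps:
$z{\left(v \right)} = 0$
$832 z{\left(-9 \right)} = 832 \cdot 0 = 0$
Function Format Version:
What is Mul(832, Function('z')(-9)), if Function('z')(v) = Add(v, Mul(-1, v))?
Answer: 0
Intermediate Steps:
Function('z')(v) = 0
Mul(832, Function('z')(-9)) = Mul(832, 0) = 0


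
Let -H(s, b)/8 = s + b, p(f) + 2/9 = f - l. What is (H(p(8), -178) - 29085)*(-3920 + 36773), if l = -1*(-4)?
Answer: -2729219171/3 ≈ -9.0974e+8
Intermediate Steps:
l = 4
p(f) = -38/9 + f (p(f) = -2/9 + (f - 1*4) = -2/9 + (f - 4) = -2/9 + (-4 + f) = -38/9 + f)
H(s, b) = -8*b - 8*s (H(s, b) = -8*(s + b) = -8*(b + s) = -8*b - 8*s)
(H(p(8), -178) - 29085)*(-3920 + 36773) = ((-8*(-178) - 8*(-38/9 + 8)) - 29085)*(-3920 + 36773) = ((1424 - 8*34/9) - 29085)*32853 = ((1424 - 272/9) - 29085)*32853 = (12544/9 - 29085)*32853 = -249221/9*32853 = -2729219171/3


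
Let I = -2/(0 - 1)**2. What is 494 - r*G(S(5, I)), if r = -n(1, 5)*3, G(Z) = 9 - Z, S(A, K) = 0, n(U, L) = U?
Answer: 521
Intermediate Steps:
I = -2 (I = -2/((-1)**2) = -2/1 = -2*1 = -2)
r = -3 (r = -1*1*3 = -1*3 = -3)
494 - r*G(S(5, I)) = 494 - (-3)*(9 - 1*0) = 494 - (-3)*(9 + 0) = 494 - (-3)*9 = 494 - 1*(-27) = 494 + 27 = 521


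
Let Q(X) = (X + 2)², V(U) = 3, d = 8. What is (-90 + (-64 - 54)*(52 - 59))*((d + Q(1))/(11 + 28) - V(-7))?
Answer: -73600/39 ≈ -1887.2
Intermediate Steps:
Q(X) = (2 + X)²
(-90 + (-64 - 54)*(52 - 59))*((d + Q(1))/(11 + 28) - V(-7)) = (-90 + (-64 - 54)*(52 - 59))*((8 + (2 + 1)²)/(11 + 28) - 1*3) = (-90 - 118*(-7))*((8 + 3²)/39 - 3) = (-90 + 826)*((8 + 9)*(1/39) - 3) = 736*(17*(1/39) - 3) = 736*(17/39 - 3) = 736*(-100/39) = -73600/39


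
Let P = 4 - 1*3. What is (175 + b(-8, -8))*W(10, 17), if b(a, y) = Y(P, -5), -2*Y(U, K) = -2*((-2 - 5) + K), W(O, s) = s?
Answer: 2771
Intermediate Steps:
P = 1 (P = 4 - 3 = 1)
Y(U, K) = -7 + K (Y(U, K) = -(-1)*((-2 - 5) + K) = -(-1)*(-7 + K) = -(14 - 2*K)/2 = -7 + K)
b(a, y) = -12 (b(a, y) = -7 - 5 = -12)
(175 + b(-8, -8))*W(10, 17) = (175 - 12)*17 = 163*17 = 2771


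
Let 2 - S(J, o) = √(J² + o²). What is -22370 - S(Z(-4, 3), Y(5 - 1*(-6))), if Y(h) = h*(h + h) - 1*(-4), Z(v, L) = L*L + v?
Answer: -22372 + √60541 ≈ -22126.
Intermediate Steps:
Z(v, L) = v + L² (Z(v, L) = L² + v = v + L²)
Y(h) = 4 + 2*h² (Y(h) = h*(2*h) + 4 = 2*h² + 4 = 4 + 2*h²)
S(J, o) = 2 - √(J² + o²)
-22370 - S(Z(-4, 3), Y(5 - 1*(-6))) = -22370 - (2 - √((-4 + 3²)² + (4 + 2*(5 - 1*(-6))²)²)) = -22370 - (2 - √((-4 + 9)² + (4 + 2*(5 + 6)²)²)) = -22370 - (2 - √(5² + (4 + 2*11²)²)) = -22370 - (2 - √(25 + (4 + 2*121)²)) = -22370 - (2 - √(25 + (4 + 242)²)) = -22370 - (2 - √(25 + 246²)) = -22370 - (2 - √(25 + 60516)) = -22370 - (2 - √60541) = -22370 + (-2 + √60541) = -22372 + √60541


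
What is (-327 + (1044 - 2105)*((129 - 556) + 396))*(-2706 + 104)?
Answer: -84731528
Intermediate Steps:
(-327 + (1044 - 2105)*((129 - 556) + 396))*(-2706 + 104) = (-327 - 1061*(-427 + 396))*(-2602) = (-327 - 1061*(-31))*(-2602) = (-327 + 32891)*(-2602) = 32564*(-2602) = -84731528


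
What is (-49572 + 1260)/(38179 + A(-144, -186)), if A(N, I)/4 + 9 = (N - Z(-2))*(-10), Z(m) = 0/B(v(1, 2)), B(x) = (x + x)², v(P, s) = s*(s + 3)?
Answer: -48312/43903 ≈ -1.1004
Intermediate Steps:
v(P, s) = s*(3 + s)
B(x) = 4*x² (B(x) = (2*x)² = 4*x²)
Z(m) = 0 (Z(m) = 0/((4*(2*(3 + 2))²)) = 0/((4*(2*5)²)) = 0/((4*10²)) = 0/((4*100)) = 0/400 = 0*(1/400) = 0)
A(N, I) = -36 - 40*N (A(N, I) = -36 + 4*((N - 1*0)*(-10)) = -36 + 4*((N + 0)*(-10)) = -36 + 4*(N*(-10)) = -36 + 4*(-10*N) = -36 - 40*N)
(-49572 + 1260)/(38179 + A(-144, -186)) = (-49572 + 1260)/(38179 + (-36 - 40*(-144))) = -48312/(38179 + (-36 + 5760)) = -48312/(38179 + 5724) = -48312/43903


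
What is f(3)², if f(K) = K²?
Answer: 81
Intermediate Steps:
f(3)² = (3²)² = 9² = 81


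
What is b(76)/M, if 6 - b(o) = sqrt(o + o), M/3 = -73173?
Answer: -2/73173 + 2*sqrt(38)/219519 ≈ 2.8830e-5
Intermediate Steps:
M = -219519 (M = 3*(-73173) = -219519)
b(o) = 6 - sqrt(2)*sqrt(o) (b(o) = 6 - sqrt(o + o) = 6 - sqrt(2*o) = 6 - sqrt(2)*sqrt(o))
b(76)/M = (6 - sqrt(2)*sqrt(76))/(-219519) = (6 - sqrt(2)*2*sqrt(19))*(-1/219519) = (6 - 2*sqrt(38))*(-1/219519) = -2/73173 + 2*sqrt(38)/219519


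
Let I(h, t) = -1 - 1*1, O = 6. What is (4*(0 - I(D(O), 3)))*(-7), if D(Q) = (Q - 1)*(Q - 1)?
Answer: -56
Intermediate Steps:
D(Q) = (-1 + Q)**2 (D(Q) = (-1 + Q)*(-1 + Q) = (-1 + Q)**2)
I(h, t) = -2 (I(h, t) = -1 - 1 = -2)
(4*(0 - I(D(O), 3)))*(-7) = (4*(0 - 1*(-2)))*(-7) = (4*(0 + 2))*(-7) = (4*2)*(-7) = 8*(-7) = -56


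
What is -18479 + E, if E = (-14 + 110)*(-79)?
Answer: -26063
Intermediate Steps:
E = -7584 (E = 96*(-79) = -7584)
-18479 + E = -18479 - 7584 = -26063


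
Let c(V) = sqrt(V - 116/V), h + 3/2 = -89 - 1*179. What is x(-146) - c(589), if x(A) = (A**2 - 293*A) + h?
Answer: 127649/2 - sqrt(204268145)/589 ≈ 63800.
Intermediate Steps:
h = -539/2 (h = -3/2 + (-89 - 1*179) = -3/2 + (-89 - 179) = -3/2 - 268 = -539/2 ≈ -269.50)
x(A) = -539/2 + A**2 - 293*A (x(A) = (A**2 - 293*A) - 539/2 = -539/2 + A**2 - 293*A)
x(-146) - c(589) = (-539/2 + (-146)**2 - 293*(-146)) - sqrt(589 - 116/589) = (-539/2 + 21316 + 42778) - sqrt(589 - 116*1/589) = 127649/2 - sqrt(589 - 116/589) = 127649/2 - sqrt(346805/589) = 127649/2 - sqrt(204268145)/589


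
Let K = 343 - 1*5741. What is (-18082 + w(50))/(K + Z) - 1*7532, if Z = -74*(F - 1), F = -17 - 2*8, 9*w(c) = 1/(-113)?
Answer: -22057857413/2930994 ≈ -7525.7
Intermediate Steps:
w(c) = -1/1017 (w(c) = (⅑)/(-113) = (⅑)*(-1/113) = -1/1017)
K = -5398 (K = 343 - 5741 = -5398)
F = -33 (F = -17 - 1*16 = -17 - 16 = -33)
Z = 2516 (Z = -74*(-33 - 1) = -74*(-34) = 2516)
(-18082 + w(50))/(K + Z) - 1*7532 = (-18082 - 1/1017)/(-5398 + 2516) - 1*7532 = -18389395/1017/(-2882) - 7532 = -18389395/1017*(-1/2882) - 7532 = 18389395/2930994 - 7532 = -22057857413/2930994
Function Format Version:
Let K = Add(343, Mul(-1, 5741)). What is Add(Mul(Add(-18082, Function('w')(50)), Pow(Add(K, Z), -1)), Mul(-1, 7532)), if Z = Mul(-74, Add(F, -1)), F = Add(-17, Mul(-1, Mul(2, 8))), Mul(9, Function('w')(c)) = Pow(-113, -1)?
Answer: Rational(-22057857413, 2930994) ≈ -7525.7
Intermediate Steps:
Function('w')(c) = Rational(-1, 1017) (Function('w')(c) = Mul(Rational(1, 9), Pow(-113, -1)) = Mul(Rational(1, 9), Rational(-1, 113)) = Rational(-1, 1017))
K = -5398 (K = Add(343, -5741) = -5398)
F = -33 (F = Add(-17, Mul(-1, 16)) = Add(-17, -16) = -33)
Z = 2516 (Z = Mul(-74, Add(-33, -1)) = Mul(-74, -34) = 2516)
Add(Mul(Add(-18082, Function('w')(50)), Pow(Add(K, Z), -1)), Mul(-1, 7532)) = Add(Mul(Add(-18082, Rational(-1, 1017)), Pow(Add(-5398, 2516), -1)), Mul(-1, 7532)) = Add(Mul(Rational(-18389395, 1017), Pow(-2882, -1)), -7532) = Add(Mul(Rational(-18389395, 1017), Rational(-1, 2882)), -7532) = Add(Rational(18389395, 2930994), -7532) = Rational(-22057857413, 2930994)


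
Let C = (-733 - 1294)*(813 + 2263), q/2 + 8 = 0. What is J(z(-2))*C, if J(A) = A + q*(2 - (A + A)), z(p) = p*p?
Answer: -623505200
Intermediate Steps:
z(p) = p²
q = -16 (q = -16 + 2*0 = -16 + 0 = -16)
C = -6235052 (C = -2027*3076 = -6235052)
J(A) = -32 + 33*A (J(A) = A - 16*(2 - (A + A)) = A - 16*(2 - 2*A) = A + (-32 + 32*A) = -32 + 33*A)
J(z(-2))*C = (-32 + 33*(-2)²)*(-6235052) = (-32 + 33*4)*(-6235052) = (-32 + 132)*(-6235052) = 100*(-6235052) = -623505200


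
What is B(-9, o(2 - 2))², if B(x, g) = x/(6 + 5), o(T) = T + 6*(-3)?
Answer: 81/121 ≈ 0.66942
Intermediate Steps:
o(T) = -18 + T (o(T) = T - 18 = -18 + T)
B(x, g) = x/11
B(-9, o(2 - 2))² = ((1/11)*(-9))² = (-9/11)² = 81/121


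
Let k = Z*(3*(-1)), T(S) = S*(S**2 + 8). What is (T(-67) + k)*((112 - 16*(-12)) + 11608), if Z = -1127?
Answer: -3548799216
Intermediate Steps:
T(S) = S*(8 + S**2)
k = 3381 (k = -3381*(-1) = -1127*(-3) = 3381)
(T(-67) + k)*((112 - 16*(-12)) + 11608) = (-67*(8 + (-67)**2) + 3381)*((112 - 16*(-12)) + 11608) = (-67*(8 + 4489) + 3381)*((112 + 192) + 11608) = (-67*4497 + 3381)*(304 + 11608) = (-301299 + 3381)*11912 = -297918*11912 = -3548799216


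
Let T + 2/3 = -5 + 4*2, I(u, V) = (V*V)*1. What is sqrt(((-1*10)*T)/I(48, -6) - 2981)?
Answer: I*sqrt(966054)/18 ≈ 54.604*I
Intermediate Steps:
I(u, V) = V**2 (I(u, V) = V**2*1 = V**2)
T = 7/3 (T = -2/3 + (-5 + 4*2) = -2/3 + (-5 + 8) = -2/3 + 3 = 7/3 ≈ 2.3333)
sqrt(((-1*10)*T)/I(48, -6) - 2981) = sqrt((-1*10*(7/3))/((-6)**2) - 2981) = sqrt(-10*7/3/36 - 2981) = sqrt(-70/3*1/36 - 2981) = sqrt(-35/54 - 2981) = sqrt(-161009/54) = I*sqrt(966054)/18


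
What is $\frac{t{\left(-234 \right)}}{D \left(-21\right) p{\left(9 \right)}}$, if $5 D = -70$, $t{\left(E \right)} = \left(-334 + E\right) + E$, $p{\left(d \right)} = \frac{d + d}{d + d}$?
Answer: $- \frac{401}{147} \approx -2.7279$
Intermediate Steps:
$p{\left(d \right)} = 1$ ($p{\left(d \right)} = \frac{2 d}{2 d} = 2 d \frac{1}{2 d} = 1$)
$t{\left(E \right)} = -334 + 2 E$
$D = -14$ ($D = \frac{1}{5} \left(-70\right) = -14$)
$\frac{t{\left(-234 \right)}}{D \left(-21\right) p{\left(9 \right)}} = \frac{-334 + 2 \left(-234\right)}{\left(-14\right) \left(-21\right) 1} = \frac{-334 - 468}{294 \cdot 1} = - \frac{802}{294} = \left(-802\right) \frac{1}{294} = - \frac{401}{147}$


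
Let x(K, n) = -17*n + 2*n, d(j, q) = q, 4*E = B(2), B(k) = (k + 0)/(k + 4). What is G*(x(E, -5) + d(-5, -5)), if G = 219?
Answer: 15330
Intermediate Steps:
B(k) = k/(4 + k)
E = 1/12 (E = (2/(4 + 2))/4 = (2/6)/4 = (2*(⅙))/4 = (¼)*(⅓) = 1/12 ≈ 0.083333)
x(K, n) = -15*n
G*(x(E, -5) + d(-5, -5)) = 219*(-15*(-5) - 5) = 219*(75 - 5) = 219*70 = 15330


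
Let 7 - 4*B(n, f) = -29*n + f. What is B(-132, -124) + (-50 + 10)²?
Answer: 2703/4 ≈ 675.75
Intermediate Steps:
B(n, f) = 7/4 - f/4 + 29*n/4 (B(n, f) = 7/4 - (-29*n + f)/4 = 7/4 - (f - 29*n)/4 = 7/4 + (-f/4 + 29*n/4) = 7/4 - f/4 + 29*n/4)
B(-132, -124) + (-50 + 10)² = (7/4 - ¼*(-124) + (29/4)*(-132)) + (-50 + 10)² = (7/4 + 31 - 957) + (-40)² = -3697/4 + 1600 = 2703/4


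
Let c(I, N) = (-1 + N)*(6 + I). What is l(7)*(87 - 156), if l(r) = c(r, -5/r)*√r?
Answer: 10764*√7/7 ≈ 4068.4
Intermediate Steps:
l(r) = √r*(-11 - r - 30/r) (l(r) = (-6 - r + 6*(-5/r) + r*(-5/r))*√r = (-6 - r - 30/r - 5)*√r = (-11 - r - 30/r)*√r = √r*(-11 - r - 30/r))
l(7)*(87 - 156) = ((-30 + 7*(-11 - 1*7))/√7)*(87 - 156) = ((√7/7)*(-30 + 7*(-11 - 7)))*(-69) = ((√7/7)*(-30 + 7*(-18)))*(-69) = ((√7/7)*(-30 - 126))*(-69) = ((√7/7)*(-156))*(-69) = -156*√7/7*(-69) = 10764*√7/7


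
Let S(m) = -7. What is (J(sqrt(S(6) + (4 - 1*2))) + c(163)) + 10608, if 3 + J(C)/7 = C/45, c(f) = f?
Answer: 10750 + 7*I*sqrt(5)/45 ≈ 10750.0 + 0.34783*I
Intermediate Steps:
J(C) = -21 + 7*C/45 (J(C) = -21 + 7*(C/45) = -21 + 7*C/45)
(J(sqrt(S(6) + (4 - 1*2))) + c(163)) + 10608 = ((-21 + 7*sqrt(-7 + (4 - 1*2))/45) + 163) + 10608 = ((-21 + 7*sqrt(-7 + (4 - 2))/45) + 163) + 10608 = ((-21 + 7*sqrt(-7 + 2)/45) + 163) + 10608 = ((-21 + 7*sqrt(-5)/45) + 163) + 10608 = ((-21 + 7*(I*sqrt(5))/45) + 163) + 10608 = ((-21 + 7*I*sqrt(5)/45) + 163) + 10608 = (142 + 7*I*sqrt(5)/45) + 10608 = 10750 + 7*I*sqrt(5)/45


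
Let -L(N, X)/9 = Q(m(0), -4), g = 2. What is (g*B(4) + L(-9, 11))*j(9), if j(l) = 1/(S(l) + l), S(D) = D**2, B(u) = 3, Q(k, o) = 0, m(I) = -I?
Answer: 1/15 ≈ 0.066667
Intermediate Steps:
j(l) = 1/(l + l**2) (j(l) = 1/(l**2 + l) = 1/(l + l**2))
L(N, X) = 0 (L(N, X) = -9*0 = 0)
(g*B(4) + L(-9, 11))*j(9) = (2*3 + 0)*(1/(9*(1 + 9))) = (6 + 0)*((1/9)/10) = 6*((1/9)*(1/10)) = 6*(1/90) = 1/15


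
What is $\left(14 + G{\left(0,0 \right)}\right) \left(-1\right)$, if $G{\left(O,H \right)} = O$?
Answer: $-14$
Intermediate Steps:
$\left(14 + G{\left(0,0 \right)}\right) \left(-1\right) = \left(14 + 0\right) \left(-1\right) = 14 \left(-1\right) = -14$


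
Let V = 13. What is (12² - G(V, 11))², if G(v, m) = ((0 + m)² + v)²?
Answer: 317267344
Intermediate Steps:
G(v, m) = (v + m²)² (G(v, m) = (m² + v)² = (v + m²)²)
(12² - G(V, 11))² = (12² - (13 + 11²)²)² = (144 - (13 + 121)²)² = (144 - 1*134²)² = (144 - 1*17956)² = (144 - 17956)² = (-17812)² = 317267344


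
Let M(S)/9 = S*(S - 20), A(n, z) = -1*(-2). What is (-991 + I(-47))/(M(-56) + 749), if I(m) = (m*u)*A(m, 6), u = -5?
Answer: -521/39053 ≈ -0.013341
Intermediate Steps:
A(n, z) = 2
M(S) = 9*S*(-20 + S) (M(S) = 9*(S*(S - 20)) = 9*(S*(-20 + S)) = 9*S*(-20 + S))
I(m) = -10*m (I(m) = (m*(-5))*2 = -5*m*2 = -10*m)
(-991 + I(-47))/(M(-56) + 749) = (-991 - 10*(-47))/(9*(-56)*(-20 - 56) + 749) = (-991 + 470)/(9*(-56)*(-76) + 749) = -521/(38304 + 749) = -521/39053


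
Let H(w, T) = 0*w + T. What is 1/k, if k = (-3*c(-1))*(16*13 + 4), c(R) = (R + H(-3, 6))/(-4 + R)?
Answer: 1/636 ≈ 0.0015723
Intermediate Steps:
H(w, T) = T (H(w, T) = 0 + T = T)
c(R) = (6 + R)/(-4 + R) (c(R) = (R + 6)/(-4 + R) = (6 + R)/(-4 + R))
k = 636 (k = (-3*(6 - 1)/(-4 - 1))*(16*13 + 4) = (-3*5/(-5))*(208 + 4) = -(-3)*5/5*212 = -3*(-1)*212 = 3*212 = 636)
1/k = 1/636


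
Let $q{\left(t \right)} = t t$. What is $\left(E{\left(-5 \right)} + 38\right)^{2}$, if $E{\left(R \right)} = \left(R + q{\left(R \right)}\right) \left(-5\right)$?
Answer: $3844$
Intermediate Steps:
$q{\left(t \right)} = t^{2}$
$E{\left(R \right)} = - 5 R - 5 R^{2}$ ($E{\left(R \right)} = \left(R + R^{2}\right) \left(-5\right) = - 5 R - 5 R^{2}$)
$\left(E{\left(-5 \right)} + 38\right)^{2} = \left(5 \left(-5\right) \left(-1 - -5\right) + 38\right)^{2} = \left(5 \left(-5\right) \left(-1 + 5\right) + 38\right)^{2} = \left(5 \left(-5\right) 4 + 38\right)^{2} = \left(-100 + 38\right)^{2} = \left(-62\right)^{2} = 3844$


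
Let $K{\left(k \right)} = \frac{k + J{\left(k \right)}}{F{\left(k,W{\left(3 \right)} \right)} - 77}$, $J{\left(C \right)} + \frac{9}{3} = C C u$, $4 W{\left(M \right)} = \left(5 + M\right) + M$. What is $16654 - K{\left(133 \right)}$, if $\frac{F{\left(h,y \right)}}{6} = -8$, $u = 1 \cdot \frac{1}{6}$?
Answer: $\frac{12508969}{750} \approx 16679.0$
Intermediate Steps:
$u = \frac{1}{6}$ ($u = 1 \cdot \frac{1}{6} = \frac{1}{6} \approx 0.16667$)
$W{\left(M \right)} = \frac{5}{4} + \frac{M}{2}$ ($W{\left(M \right)} = \frac{\left(5 + M\right) + M}{4} = \frac{5 + 2 M}{4} = \frac{5}{4} + \frac{M}{2}$)
$F{\left(h,y \right)} = -48$ ($F{\left(h,y \right)} = 6 \left(-8\right) = -48$)
$J{\left(C \right)} = -3 + \frac{C^{2}}{6}$ ($J{\left(C \right)} = -3 + C C \frac{1}{6} = -3 + C^{2} \cdot \frac{1}{6} = -3 + \frac{C^{2}}{6}$)
$K{\left(k \right)} = \frac{3}{125} - \frac{k}{125} - \frac{k^{2}}{750}$ ($K{\left(k \right)} = \frac{k + \left(-3 + \frac{k^{2}}{6}\right)}{-48 - 77} = \frac{-3 + k + \frac{k^{2}}{6}}{-125} = \left(-3 + k + \frac{k^{2}}{6}\right) \left(- \frac{1}{125}\right) = \frac{3}{125} - \frac{k}{125} - \frac{k^{2}}{750}$)
$16654 - K{\left(133 \right)} = 16654 - \left(\frac{3}{125} - \frac{133}{125} - \frac{133^{2}}{750}\right) = 16654 - \left(\frac{3}{125} - \frac{133}{125} - \frac{17689}{750}\right) = 16654 - - \frac{18469}{750} = 16654 + \frac{18469}{750} = \frac{12508969}{750}$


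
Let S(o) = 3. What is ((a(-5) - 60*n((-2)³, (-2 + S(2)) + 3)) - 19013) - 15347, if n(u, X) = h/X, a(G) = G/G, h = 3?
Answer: -34404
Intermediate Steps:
a(G) = 1
n(u, X) = 3/X
((a(-5) - 60*n((-2)³, (-2 + S(2)) + 3)) - 19013) - 15347 = ((1 - 180/((-2 + 3) + 3)) - 19013) - 15347 = ((1 - 180/(1 + 3)) - 19013) - 15347 = ((1 - 180/4) - 19013) - 15347 = ((1 - 60*¾) - 19013) - 15347 = ((1 - 45) - 19013) - 15347 = (-44 - 19013) - 15347 = -19057 - 15347 = -34404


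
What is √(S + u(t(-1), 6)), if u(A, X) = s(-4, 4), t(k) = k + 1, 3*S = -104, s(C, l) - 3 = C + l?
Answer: I*√285/3 ≈ 5.6273*I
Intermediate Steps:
s(C, l) = 3 + C + l (s(C, l) = 3 + (C + l) = 3 + C + l)
S = -104/3 (S = (⅓)*(-104) = -104/3 ≈ -34.667)
t(k) = 1 + k
u(A, X) = 3 (u(A, X) = 3 - 4 + 4 = 3)
√(S + u(t(-1), 6)) = √(-104/3 + 3) = √(-95/3) = I*√285/3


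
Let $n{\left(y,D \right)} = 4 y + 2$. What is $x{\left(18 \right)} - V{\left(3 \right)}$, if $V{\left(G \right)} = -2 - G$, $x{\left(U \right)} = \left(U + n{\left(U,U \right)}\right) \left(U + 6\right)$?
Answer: $2213$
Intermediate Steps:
$n{\left(y,D \right)} = 2 + 4 y$
$x{\left(U \right)} = \left(2 + 5 U\right) \left(6 + U\right)$ ($x{\left(U \right)} = \left(U + \left(2 + 4 U\right)\right) \left(U + 6\right) = \left(2 + 5 U\right) \left(6 + U\right)$)
$x{\left(18 \right)} - V{\left(3 \right)} = \left(12 + 5 \cdot 18^{2} + 32 \cdot 18\right) - \left(-2 - 3\right) = \left(12 + 5 \cdot 324 + 576\right) - \left(-2 - 3\right) = \left(12 + 1620 + 576\right) - -5 = 2208 + 5 = 2213$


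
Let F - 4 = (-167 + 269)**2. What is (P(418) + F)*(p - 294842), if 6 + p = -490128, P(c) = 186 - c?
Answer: -7987915776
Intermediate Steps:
p = -490134 (p = -6 - 490128 = -490134)
F = 10408 (F = 4 + (-167 + 269)**2 = 4 + 102**2 = 4 + 10404 = 10408)
(P(418) + F)*(p - 294842) = ((186 - 1*418) + 10408)*(-490134 - 294842) = ((186 - 418) + 10408)*(-784976) = (-232 + 10408)*(-784976) = 10176*(-784976) = -7987915776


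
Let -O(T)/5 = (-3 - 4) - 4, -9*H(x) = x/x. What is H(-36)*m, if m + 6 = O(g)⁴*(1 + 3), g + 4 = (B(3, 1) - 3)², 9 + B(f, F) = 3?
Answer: -36602494/9 ≈ -4.0669e+6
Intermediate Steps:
H(x) = -⅑ (H(x) = -x/(9*x) = -⅑*1 = -⅑)
B(f, F) = -6 (B(f, F) = -9 + 3 = -6)
g = 77 (g = -4 + (-6 - 3)² = -4 + (-9)² = -4 + 81 = 77)
O(T) = 55 (O(T) = -5*((-3 - 4) - 4) = -5*(-7 - 4) = -5*(-11) = 55)
m = 36602494 (m = -6 + 55⁴*(1 + 3) = -6 + 9150625*4 = -6 + 36602500 = 36602494)
H(-36)*m = -⅑*36602494 = -36602494/9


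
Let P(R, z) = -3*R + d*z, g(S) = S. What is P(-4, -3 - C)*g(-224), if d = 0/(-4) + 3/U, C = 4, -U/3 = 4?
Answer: -3080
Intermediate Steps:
U = -12 (U = -3*4 = -12)
d = -¼ (d = 0/(-4) + 3/(-12) = 0*(-¼) + 3*(-1/12) = 0 - ¼ = -¼ ≈ -0.25000)
P(R, z) = -3*R - z/4
P(-4, -3 - C)*g(-224) = (-3*(-4) - (-3 - 1*4)/4)*(-224) = (12 - (-3 - 4)/4)*(-224) = (12 - ¼*(-7))*(-224) = (12 + 7/4)*(-224) = (55/4)*(-224) = -3080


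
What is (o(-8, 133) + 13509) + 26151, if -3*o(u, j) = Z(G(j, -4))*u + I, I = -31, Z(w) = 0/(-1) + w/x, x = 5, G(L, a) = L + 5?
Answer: 596159/15 ≈ 39744.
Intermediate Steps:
G(L, a) = 5 + L
Z(w) = w/5 (Z(w) = 0/(-1) + w/5 = 0*(-1) + w*(⅕) = 0 + w/5 = w/5)
o(u, j) = 31/3 - u*(1 + j/5)/3 (o(u, j) = -(((5 + j)/5)*u - 31)/3 = -((1 + j/5)*u - 31)/3 = -(u*(1 + j/5) - 31)/3 = -(-31 + u*(1 + j/5))/3 = 31/3 - u*(1 + j/5)/3)
(o(-8, 133) + 13509) + 26151 = ((31/3 - 1/15*(-8)*(5 + 133)) + 13509) + 26151 = ((31/3 - 1/15*(-8)*138) + 13509) + 26151 = ((31/3 + 368/5) + 13509) + 26151 = (1259/15 + 13509) + 26151 = 203894/15 + 26151 = 596159/15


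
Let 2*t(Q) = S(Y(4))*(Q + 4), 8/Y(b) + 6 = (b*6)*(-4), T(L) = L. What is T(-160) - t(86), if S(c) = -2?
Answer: -70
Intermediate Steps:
Y(b) = 8/(-6 - 24*b) (Y(b) = 8/(-6 + (b*6)*(-4)) = 8/(-6 + (6*b)*(-4)) = 8/(-6 - 24*b))
t(Q) = -4 - Q (t(Q) = (-2*(Q + 4))/2 = (-2*(4 + Q))/2 = (-8 - 2*Q)/2 = -4 - Q)
T(-160) - t(86) = -160 - (-4 - 1*86) = -160 - (-4 - 86) = -160 - 1*(-90) = -160 + 90 = -70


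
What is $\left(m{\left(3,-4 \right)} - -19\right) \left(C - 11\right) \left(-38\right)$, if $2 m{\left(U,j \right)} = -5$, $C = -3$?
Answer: $8778$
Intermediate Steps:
$m{\left(U,j \right)} = - \frac{5}{2}$ ($m{\left(U,j \right)} = \frac{1}{2} \left(-5\right) = - \frac{5}{2}$)
$\left(m{\left(3,-4 \right)} - -19\right) \left(C - 11\right) \left(-38\right) = \left(- \frac{5}{2} - -19\right) \left(-3 - 11\right) \left(-38\right) = \left(- \frac{5}{2} + 19\right) \left(-14\right) \left(-38\right) = \frac{33}{2} \left(-14\right) \left(-38\right) = \left(-231\right) \left(-38\right) = 8778$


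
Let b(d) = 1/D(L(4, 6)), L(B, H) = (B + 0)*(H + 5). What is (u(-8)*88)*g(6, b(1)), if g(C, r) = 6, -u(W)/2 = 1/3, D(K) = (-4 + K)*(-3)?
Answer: -352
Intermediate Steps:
L(B, H) = B*(5 + H)
D(K) = 12 - 3*K
u(W) = -⅔ (u(W) = -2/3 = -2*⅓ = -⅔)
b(d) = -1/120 (b(d) = 1/(12 - 12*(5 + 6)) = 1/(12 - 12*11) = 1/(12 - 3*44) = 1/(12 - 132) = 1/(-120) = -1/120)
(u(-8)*88)*g(6, b(1)) = -⅔*88*6 = -176/3*6 = -352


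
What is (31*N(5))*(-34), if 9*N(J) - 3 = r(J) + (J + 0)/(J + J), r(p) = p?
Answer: -8959/9 ≈ -995.44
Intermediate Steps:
N(J) = 7/18 + J/9 (N(J) = ⅓ + (J + (J + 0)/(J + J))/9 = ⅓ + (J + J/((2*J)))/9 = ⅓ + (J + J*(1/(2*J)))/9 = ⅓ + (J + ½)/9 = ⅓ + (½ + J)/9 = ⅓ + (1/18 + J/9) = 7/18 + J/9)
(31*N(5))*(-34) = (31*(7/18 + (⅑)*5))*(-34) = (31*(7/18 + 5/9))*(-34) = (31*(17/18))*(-34) = (527/18)*(-34) = -8959/9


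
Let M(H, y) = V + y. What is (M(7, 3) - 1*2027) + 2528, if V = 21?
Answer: 525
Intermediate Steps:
M(H, y) = 21 + y
(M(7, 3) - 1*2027) + 2528 = ((21 + 3) - 1*2027) + 2528 = (24 - 2027) + 2528 = -2003 + 2528 = 525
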